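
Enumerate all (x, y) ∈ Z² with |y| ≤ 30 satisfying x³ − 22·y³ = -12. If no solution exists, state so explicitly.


The equation is x³ - 22y³ = -12. For fixed y, x³ = 22·y³ − 12, so a solution requires the RHS to be a perfect cube.
Strategy: iterate y from -30 to 30, compute RHS = 22·y³ − 12, and check whether it is a (positive or negative) perfect cube.
Check small values of y:
  y = 0: RHS = -12 is not a perfect cube.
  y = 1: RHS = 10 is not a perfect cube.
  y = -1: RHS = -34 is not a perfect cube.
  y = 2: RHS = 164 is not a perfect cube.
  y = -2: RHS = -188 is not a perfect cube.
  y = 3: RHS = 582 is not a perfect cube.
  y = -3: RHS = -606 is not a perfect cube.
Continuing the search up to |y| = 30 finds no solutions either.
No (x, y) in the scanned range satisfies the equation.

No integer solutions with |y| ≤ 30.


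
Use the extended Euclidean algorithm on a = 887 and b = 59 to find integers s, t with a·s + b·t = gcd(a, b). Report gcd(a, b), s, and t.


Euclidean algorithm on (887, 59) — divide until remainder is 0:
  887 = 15 · 59 + 2
  59 = 29 · 2 + 1
  2 = 2 · 1 + 0
gcd(887, 59) = 1.
Track Bezout coefficients alongside the remainders: start with r₀ = 887 = a·1 + b·0 (s = 1, t = 0) and r₁ = 59 = a·0 + b·1 (s = 0, t = 1); each new remainder r_{k+1} = r_{k-1} − q_k·r_k inherits s_{k+1} = s_{k-1} − q_k·s_k, t_{k+1} = t_{k-1} − q_k·t_k, so r_k = a·s_k + b·t_k at every step:
  q = 15: r = 2, s = 1 − 15·0 = 1, t = 0 − 15·1 = -15  (check: 887·1 + 59·(-15) = 2)
  q = 29: r = 1, s = 0 − 29·1 = -29, t = 1 − 29·(-15) = 436  (check: 887·(-29) + 59·436 = 1)
The row with r = 1 (the gcd) gives the Bezout coefficients s = -29, t = 436.
Result: 887 · (-29) + 59 · (436) = 1.

gcd(887, 59) = 1; s = -29, t = 436 (check: 887·(-29) + 59·436 = 1).


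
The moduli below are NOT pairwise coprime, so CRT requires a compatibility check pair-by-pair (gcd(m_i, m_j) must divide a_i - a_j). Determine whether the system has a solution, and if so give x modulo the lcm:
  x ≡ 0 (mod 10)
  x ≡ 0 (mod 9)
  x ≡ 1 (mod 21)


Moduli 10, 9, 21 are not pairwise coprime, so CRT works modulo lcm(m_i) when all pairwise compatibility conditions hold.
Pairwise compatibility: gcd(m_i, m_j) must divide a_i - a_j for every pair.
Merge one congruence at a time:
  Start: x ≡ 0 (mod 10).
  Combine with x ≡ 0 (mod 9): gcd(10, 9) = 1; 0 - 0 = 0, which IS divisible by 1, so compatible.
    Write x = 0 + 10·t and substitute into x ≡ 0 (mod 9): 10·t ≡ 0 − 0 = 0 (mod 9).
    Reduce coefficients mod 9: 1·t ≡ 0 (mod 9).
    So t ≡ 0 (mod 9).
    Then x = 0 + 10·0 = 0, valid modulo lcm(10, 9) = 90: x ≡ 0 (mod 90).
  Combine with x ≡ 1 (mod 21): gcd(90, 21) = 3, and 1 - 0 = 1 is NOT divisible by 3.
    ⇒ system is inconsistent (no integer solution).

No solution (the system is inconsistent).


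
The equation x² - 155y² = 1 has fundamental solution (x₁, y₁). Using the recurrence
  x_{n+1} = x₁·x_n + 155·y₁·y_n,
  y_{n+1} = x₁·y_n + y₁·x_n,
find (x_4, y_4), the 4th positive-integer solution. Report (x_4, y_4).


Step 1: Find the fundamental solution (x₁, y₁) of x² - 155y² = 1.
  Expand √155 as a continued fraction. a₀ = ⌊√155⌋ = 12; iterate m_{k+1} = d_k·a_k − m_k, d_{k+1} = (155 − m_{k+1}²)/d_k, a_{k+1} = ⌊(a₀ + m_{k+1})/d_{k+1}⌋ (starting m₀ = 0, d₀ = 1), with convergents p_k = a_k·p_{k-1} + p_{k-2}, q_k = a_k·q_{k-1} + q_{k-2} (p₋₁ = 1, q₋₁ = 0):
  k = 0: a₀ = 12; p₀/q₀ = 12/1; p₀² − 155·q₀² = 144 − 155 = -11.
  k = 1: m = 12, d = 11, a = ⌊(12 + 12)/11⌋ = 2; p/q = (2·12 + 1)/(2·1 + 0) = 25/2; p² − 155·q² = 625 − 620 = 5.
  k = 2: m = 10, d = 5, a = ⌊(12 + 10)/5⌋ = 4; p/q = (4·25 + 12)/(4·2 + 1) = 112/9; p² − 155·q² = 12544 − 12555 = -11.
  k = 3: m = 10, d = 11, a = ⌊(12 + 10)/11⌋ = 2; p/q = (2·112 + 25)/(2·9 + 2) = 249/20; p² − 155·q² = 62001 − 62000 = 1.
  The first convergent with p² − 155·q² = 1 gives the fundamental solution (x₁, y₁) = (249, 20).
Step 2: Apply the recurrence (x_{n+1}, y_{n+1}) = (x₁x_n + 155y₁y_n, x₁y_n + y₁x_n) repeatedly.
  From (x_1, y_1) = (249, 20): x_2 = 249·249 + 155·20·20 = 124001; y_2 = 249·20 + 20·249 = 9960.
  From (x_2, y_2) = (124001, 9960): x_3 = 249·124001 + 155·20·9960 = 61752249; y_3 = 249·9960 + 20·124001 = 4960060.
  From (x_3, y_3) = (61752249, 4960060): x_4 = 249·61752249 + 155·20·4960060 = 30752496001; y_4 = 249·4960060 + 20·61752249 = 2470099920.
Step 3: Verify x_4² - 155·y_4² = 945716010291520992001 - 945716010291520992000 = 1 (should be 1). ✓

(x_1, y_1) = (249, 20); (x_4, y_4) = (30752496001, 2470099920).


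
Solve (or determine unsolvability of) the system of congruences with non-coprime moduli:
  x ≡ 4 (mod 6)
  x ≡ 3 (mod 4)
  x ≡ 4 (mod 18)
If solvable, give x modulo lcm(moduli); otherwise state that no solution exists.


Moduli 6, 4, 18 are not pairwise coprime, so CRT works modulo lcm(m_i) when all pairwise compatibility conditions hold.
Pairwise compatibility: gcd(m_i, m_j) must divide a_i - a_j for every pair.
Merge one congruence at a time:
  Start: x ≡ 4 (mod 6).
  Combine with x ≡ 3 (mod 4): gcd(6, 4) = 2, and 3 - 4 = -1 is NOT divisible by 2.
    ⇒ system is inconsistent (no integer solution).

No solution (the system is inconsistent).


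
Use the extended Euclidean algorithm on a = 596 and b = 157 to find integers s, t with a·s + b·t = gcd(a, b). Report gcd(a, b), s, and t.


Euclidean algorithm on (596, 157) — divide until remainder is 0:
  596 = 3 · 157 + 125
  157 = 1 · 125 + 32
  125 = 3 · 32 + 29
  32 = 1 · 29 + 3
  29 = 9 · 3 + 2
  3 = 1 · 2 + 1
  2 = 2 · 1 + 0
gcd(596, 157) = 1.
Track Bezout coefficients alongside the remainders: start with r₀ = 596 = a·1 + b·0 (s = 1, t = 0) and r₁ = 157 = a·0 + b·1 (s = 0, t = 1); each new remainder r_{k+1} = r_{k-1} − q_k·r_k inherits s_{k+1} = s_{k-1} − q_k·s_k, t_{k+1} = t_{k-1} − q_k·t_k, so r_k = a·s_k + b·t_k at every step:
  q = 3: r = 125, s = 1 − 3·0 = 1, t = 0 − 3·1 = -3  (check: 596·1 + 157·(-3) = 125)
  q = 1: r = 32, s = 0 − 1·1 = -1, t = 1 − 1·(-3) = 4  (check: 596·(-1) + 157·4 = 32)
  q = 3: r = 29, s = 1 − 3·(-1) = 4, t = -3 − 3·4 = -15  (check: 596·4 + 157·(-15) = 29)
  q = 1: r = 3, s = -1 − 1·4 = -5, t = 4 − 1·(-15) = 19  (check: 596·(-5) + 157·19 = 3)
  q = 9: r = 2, s = 4 − 9·(-5) = 49, t = -15 − 9·19 = -186  (check: 596·49 + 157·(-186) = 2)
  q = 1: r = 1, s = -5 − 1·49 = -54, t = 19 − 1·(-186) = 205  (check: 596·(-54) + 157·205 = 1)
The row with r = 1 (the gcd) gives the Bezout coefficients s = -54, t = 205.
Result: 596 · (-54) + 157 · (205) = 1.

gcd(596, 157) = 1; s = -54, t = 205 (check: 596·(-54) + 157·205 = 1).


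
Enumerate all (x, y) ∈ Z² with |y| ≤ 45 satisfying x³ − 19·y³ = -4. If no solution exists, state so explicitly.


The equation is x³ - 19y³ = -4. For fixed y, x³ = 19·y³ − 4, so a solution requires the RHS to be a perfect cube.
Strategy: iterate y from -45 to 45, compute RHS = 19·y³ − 4, and check whether it is a (positive or negative) perfect cube.
Check small values of y:
  y = 0: RHS = -4 is not a perfect cube.
  y = 1: RHS = 15 is not a perfect cube.
  y = -1: RHS = -23 is not a perfect cube.
  y = 2: RHS = 148 is not a perfect cube.
  y = -2: RHS = -156 is not a perfect cube.
  y = 3: RHS = 509 is not a perfect cube.
  y = -3: RHS = -517 is not a perfect cube.
Continuing the search up to |y| = 45 finds no solutions either.
No (x, y) in the scanned range satisfies the equation.

No integer solutions with |y| ≤ 45.


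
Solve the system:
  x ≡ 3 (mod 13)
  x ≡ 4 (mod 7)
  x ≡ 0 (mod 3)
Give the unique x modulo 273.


Moduli 13, 7, 3 are pairwise coprime; by CRT there is a unique solution modulo M = 13 · 7 · 3 = 273.
Solve pairwise, accumulating the modulus:
  Start with x ≡ 3 (mod 13).
  Combine with x ≡ 4 (mod 7): since gcd(13, 7) = 1, we get a unique residue mod 91.
    Write x = 3 + 13·t and substitute into x ≡ 4 (mod 7): 13·t ≡ 4 − 3 = 1 (mod 7).
    Reduce coefficients mod 7: 6·t ≡ 1 (mod 7).
    The inverse of 6 mod 7 is 6 (since 6·6 = 36 = 5·7 + 1), so t ≡ 6·1 = 6 ≡ 6 (mod 7).
    Then x = 3 + 13·6 = 81, valid modulo lcm(13, 7) = 91: x ≡ 81 (mod 91).
  Combine with x ≡ 0 (mod 3): since gcd(91, 3) = 1, we get a unique residue mod 273.
    Write x = 81 + 91·t and substitute into x ≡ 0 (mod 3): 91·t ≡ 0 − 81 = -81 (mod 3).
    Reduce coefficients mod 3: 1·t ≡ 0 (mod 3).
    So t ≡ 0 (mod 3).
    Then x = 81 + 91·0 = 81, valid modulo lcm(91, 3) = 273: x ≡ 81 (mod 273).
Verify: 81 mod 13 = 3 ✓, 81 mod 7 = 4 ✓, 81 mod 3 = 0 ✓.

x ≡ 81 (mod 273).


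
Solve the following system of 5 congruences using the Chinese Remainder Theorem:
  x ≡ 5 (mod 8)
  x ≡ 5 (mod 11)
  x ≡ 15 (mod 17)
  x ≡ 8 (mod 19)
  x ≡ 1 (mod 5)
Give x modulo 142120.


Product of moduli M = 8 · 11 · 17 · 19 · 5 = 142120.
Merge one congruence at a time:
  Start: x ≡ 5 (mod 8).
  Combine with x ≡ 5 (mod 11); new modulus lcm = 88.
    Write x = 5 + 8·t and substitute into x ≡ 5 (mod 11): 8·t ≡ 5 − 5 = 0 (mod 11).
    The inverse of 8 mod 11 is 7 (since 8·7 = 56 = 5·11 + 1), so t ≡ 7·0 = 0 ≡ 0 (mod 11).
    Then x = 5 + 8·0 = 5, valid modulo lcm(8, 11) = 88: x ≡ 5 (mod 88).
  Combine with x ≡ 15 (mod 17); new modulus lcm = 1496.
    Write x = 5 + 88·t and substitute into x ≡ 15 (mod 17): 88·t ≡ 15 − 5 = 10 (mod 17).
    Reduce coefficients mod 17: 3·t ≡ 10 (mod 17).
    The inverse of 3 mod 17 is 6 (since 3·6 = 18 = 1·17 + 1), so t ≡ 6·10 = 60 ≡ 9 (mod 17).
    Then x = 5 + 88·9 = 797, valid modulo lcm(88, 17) = 1496: x ≡ 797 (mod 1496).
  Combine with x ≡ 8 (mod 19); new modulus lcm = 28424.
    Write x = 797 + 1496·t and substitute into x ≡ 8 (mod 19): 1496·t ≡ 8 − 797 = -789 (mod 19).
    Reduce coefficients mod 19: 14·t ≡ 9 (mod 19).
    The inverse of 14 mod 19 is 15 (since 14·15 = 210 = 11·19 + 1), so t ≡ 15·9 = 135 ≡ 2 (mod 19).
    Then x = 797 + 1496·2 = 3789, valid modulo lcm(1496, 19) = 28424: x ≡ 3789 (mod 28424).
  Combine with x ≡ 1 (mod 5); new modulus lcm = 142120.
    Write x = 3789 + 28424·t and substitute into x ≡ 1 (mod 5): 28424·t ≡ 1 − 3789 = -3788 (mod 5).
    Reduce coefficients mod 5: 4·t ≡ 2 (mod 5).
    The inverse of 4 mod 5 is 4 (since 4·4 = 16 = 3·5 + 1), so t ≡ 4·2 = 8 ≡ 3 (mod 5).
    Then x = 3789 + 28424·3 = 89061, valid modulo lcm(28424, 5) = 142120: x ≡ 89061 (mod 142120).
Verify against each original: 89061 mod 8 = 5, 89061 mod 11 = 5, 89061 mod 17 = 15, 89061 mod 19 = 8, 89061 mod 5 = 1.

x ≡ 89061 (mod 142120).


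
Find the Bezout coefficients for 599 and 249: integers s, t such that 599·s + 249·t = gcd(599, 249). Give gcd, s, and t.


Euclidean algorithm on (599, 249) — divide until remainder is 0:
  599 = 2 · 249 + 101
  249 = 2 · 101 + 47
  101 = 2 · 47 + 7
  47 = 6 · 7 + 5
  7 = 1 · 5 + 2
  5 = 2 · 2 + 1
  2 = 2 · 1 + 0
gcd(599, 249) = 1.
Track Bezout coefficients alongside the remainders: start with r₀ = 599 = a·1 + b·0 (s = 1, t = 0) and r₁ = 249 = a·0 + b·1 (s = 0, t = 1); each new remainder r_{k+1} = r_{k-1} − q_k·r_k inherits s_{k+1} = s_{k-1} − q_k·s_k, t_{k+1} = t_{k-1} − q_k·t_k, so r_k = a·s_k + b·t_k at every step:
  q = 2: r = 101, s = 1 − 2·0 = 1, t = 0 − 2·1 = -2  (check: 599·1 + 249·(-2) = 101)
  q = 2: r = 47, s = 0 − 2·1 = -2, t = 1 − 2·(-2) = 5  (check: 599·(-2) + 249·5 = 47)
  q = 2: r = 7, s = 1 − 2·(-2) = 5, t = -2 − 2·5 = -12  (check: 599·5 + 249·(-12) = 7)
  q = 6: r = 5, s = -2 − 6·5 = -32, t = 5 − 6·(-12) = 77  (check: 599·(-32) + 249·77 = 5)
  q = 1: r = 2, s = 5 − 1·(-32) = 37, t = -12 − 1·77 = -89  (check: 599·37 + 249·(-89) = 2)
  q = 2: r = 1, s = -32 − 2·37 = -106, t = 77 − 2·(-89) = 255  (check: 599·(-106) + 249·255 = 1)
The row with r = 1 (the gcd) gives the Bezout coefficients s = -106, t = 255.
Result: 599 · (-106) + 249 · (255) = 1.

gcd(599, 249) = 1; s = -106, t = 255 (check: 599·(-106) + 249·255 = 1).


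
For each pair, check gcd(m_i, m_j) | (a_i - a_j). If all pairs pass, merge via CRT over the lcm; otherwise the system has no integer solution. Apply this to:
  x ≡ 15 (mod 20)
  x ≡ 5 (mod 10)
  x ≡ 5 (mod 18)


Moduli 20, 10, 18 are not pairwise coprime, so CRT works modulo lcm(m_i) when all pairwise compatibility conditions hold.
Pairwise compatibility: gcd(m_i, m_j) must divide a_i - a_j for every pair.
Merge one congruence at a time:
  Start: x ≡ 15 (mod 20).
  Combine with x ≡ 5 (mod 10): gcd(20, 10) = 10; 5 - 15 = -10, which IS divisible by 10, so compatible.
    Write x = 15 + 20·t and substitute into x ≡ 5 (mod 10): 20·t ≡ 5 − 15 = -10 (mod 10).
    Divide the congruence (and modulus) by g = 10: 2·t ≡ -1 (mod 1).
    Modulo 1 every t works; take t = 0.
    Then x = 15 + 20·0 = 15, valid modulo lcm(20, 10) = 20: x ≡ 15 (mod 20).
  Combine with x ≡ 5 (mod 18): gcd(20, 18) = 2; 5 - 15 = -10, which IS divisible by 2, so compatible.
    Write x = 15 + 20·t and substitute into x ≡ 5 (mod 18): 20·t ≡ 5 − 15 = -10 (mod 18).
    Divide the congruence (and modulus) by g = 2: 10·t ≡ -5 (mod 9).
    Reduce coefficients mod 9: 1·t ≡ 4 (mod 9).
    So t ≡ 4 (mod 9).
    Then x = 15 + 20·4 = 95, valid modulo lcm(20, 18) = 180: x ≡ 95 (mod 180).
Verify: 95 mod 20 = 15, 95 mod 10 = 5, 95 mod 18 = 5.

x ≡ 95 (mod 180).


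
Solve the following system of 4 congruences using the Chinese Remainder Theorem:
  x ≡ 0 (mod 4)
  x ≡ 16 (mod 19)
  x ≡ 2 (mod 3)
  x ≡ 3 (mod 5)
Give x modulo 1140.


Product of moduli M = 4 · 19 · 3 · 5 = 1140.
Merge one congruence at a time:
  Start: x ≡ 0 (mod 4).
  Combine with x ≡ 16 (mod 19); new modulus lcm = 76.
    Write x = 0 + 4·t and substitute into x ≡ 16 (mod 19): 4·t ≡ 16 − 0 = 16 (mod 19).
    The inverse of 4 mod 19 is 5 (since 4·5 = 20 = 1·19 + 1), so t ≡ 5·16 = 80 ≡ 4 (mod 19).
    Then x = 0 + 4·4 = 16, valid modulo lcm(4, 19) = 76: x ≡ 16 (mod 76).
  Combine with x ≡ 2 (mod 3); new modulus lcm = 228.
    Write x = 16 + 76·t and substitute into x ≡ 2 (mod 3): 76·t ≡ 2 − 16 = -14 (mod 3).
    Reduce coefficients mod 3: 1·t ≡ 1 (mod 3).
    So t ≡ 1 (mod 3).
    Then x = 16 + 76·1 = 92, valid modulo lcm(76, 3) = 228: x ≡ 92 (mod 228).
  Combine with x ≡ 3 (mod 5); new modulus lcm = 1140.
    Write x = 92 + 228·t and substitute into x ≡ 3 (mod 5): 228·t ≡ 3 − 92 = -89 (mod 5).
    Reduce coefficients mod 5: 3·t ≡ 1 (mod 5).
    The inverse of 3 mod 5 is 2 (since 3·2 = 6 = 1·5 + 1), so t ≡ 2·1 = 2 ≡ 2 (mod 5).
    Then x = 92 + 228·2 = 548, valid modulo lcm(228, 5) = 1140: x ≡ 548 (mod 1140).
Verify against each original: 548 mod 4 = 0, 548 mod 19 = 16, 548 mod 3 = 2, 548 mod 5 = 3.

x ≡ 548 (mod 1140).


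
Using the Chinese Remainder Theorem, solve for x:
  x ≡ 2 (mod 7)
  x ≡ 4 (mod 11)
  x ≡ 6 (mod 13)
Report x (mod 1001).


Moduli 7, 11, 13 are pairwise coprime; by CRT there is a unique solution modulo M = 7 · 11 · 13 = 1001.
Solve pairwise, accumulating the modulus:
  Start with x ≡ 2 (mod 7).
  Combine with x ≡ 4 (mod 11): since gcd(7, 11) = 1, we get a unique residue mod 77.
    Write x = 2 + 7·t and substitute into x ≡ 4 (mod 11): 7·t ≡ 4 − 2 = 2 (mod 11).
    The inverse of 7 mod 11 is 8 (since 7·8 = 56 = 5·11 + 1), so t ≡ 8·2 = 16 ≡ 5 (mod 11).
    Then x = 2 + 7·5 = 37, valid modulo lcm(7, 11) = 77: x ≡ 37 (mod 77).
  Combine with x ≡ 6 (mod 13): since gcd(77, 13) = 1, we get a unique residue mod 1001.
    Write x = 37 + 77·t and substitute into x ≡ 6 (mod 13): 77·t ≡ 6 − 37 = -31 (mod 13).
    Reduce coefficients mod 13: 12·t ≡ 8 (mod 13).
    The inverse of 12 mod 13 is 12 (since 12·12 = 144 = 11·13 + 1), so t ≡ 12·8 = 96 ≡ 5 (mod 13).
    Then x = 37 + 77·5 = 422, valid modulo lcm(77, 13) = 1001: x ≡ 422 (mod 1001).
Verify: 422 mod 7 = 2 ✓, 422 mod 11 = 4 ✓, 422 mod 13 = 6 ✓.

x ≡ 422 (mod 1001).


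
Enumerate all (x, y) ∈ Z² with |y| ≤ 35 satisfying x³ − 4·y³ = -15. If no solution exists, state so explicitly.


The equation is x³ - 4y³ = -15. For fixed y, x³ = 4·y³ − 15, so a solution requires the RHS to be a perfect cube.
Strategy: iterate y from -35 to 35, compute RHS = 4·y³ − 15, and check whether it is a (positive or negative) perfect cube.
Check small values of y:
  y = 0: RHS = -15 is not a perfect cube.
  y = 1: RHS = -11 is not a perfect cube.
  y = -1: RHS = -19 is not a perfect cube.
  y = 2: RHS = 17 is not a perfect cube.
  y = -2: RHS = -47 is not a perfect cube.
  y = 3: RHS = 93 is not a perfect cube.
  y = -3: RHS = -123 is not a perfect cube.
Continuing the search up to |y| = 35 finds no solutions either.
No (x, y) in the scanned range satisfies the equation.

No integer solutions with |y| ≤ 35.


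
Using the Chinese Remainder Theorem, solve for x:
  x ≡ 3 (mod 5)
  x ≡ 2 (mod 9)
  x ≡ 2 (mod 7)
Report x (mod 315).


Moduli 5, 9, 7 are pairwise coprime; by CRT there is a unique solution modulo M = 5 · 9 · 7 = 315.
Solve pairwise, accumulating the modulus:
  Start with x ≡ 3 (mod 5).
  Combine with x ≡ 2 (mod 9): since gcd(5, 9) = 1, we get a unique residue mod 45.
    Write x = 3 + 5·t and substitute into x ≡ 2 (mod 9): 5·t ≡ 2 − 3 = -1 (mod 9).
    Reduce coefficients mod 9: 5·t ≡ 8 (mod 9).
    The inverse of 5 mod 9 is 2 (since 5·2 = 10 = 1·9 + 1), so t ≡ 2·8 = 16 ≡ 7 (mod 9).
    Then x = 3 + 5·7 = 38, valid modulo lcm(5, 9) = 45: x ≡ 38 (mod 45).
  Combine with x ≡ 2 (mod 7): since gcd(45, 7) = 1, we get a unique residue mod 315.
    Write x = 38 + 45·t and substitute into x ≡ 2 (mod 7): 45·t ≡ 2 − 38 = -36 (mod 7).
    Reduce coefficients mod 7: 3·t ≡ 6 (mod 7).
    The inverse of 3 mod 7 is 5 (since 3·5 = 15 = 2·7 + 1), so t ≡ 5·6 = 30 ≡ 2 (mod 7).
    Then x = 38 + 45·2 = 128, valid modulo lcm(45, 7) = 315: x ≡ 128 (mod 315).
Verify: 128 mod 5 = 3 ✓, 128 mod 9 = 2 ✓, 128 mod 7 = 2 ✓.

x ≡ 128 (mod 315).


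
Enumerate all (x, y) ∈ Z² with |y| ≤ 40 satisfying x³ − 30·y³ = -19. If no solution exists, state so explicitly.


The equation is x³ - 30y³ = -19. For fixed y, x³ = 30·y³ − 19, so a solution requires the RHS to be a perfect cube.
Strategy: iterate y from -40 to 40, compute RHS = 30·y³ − 19, and check whether it is a (positive or negative) perfect cube.
Check small values of y:
  y = 0: RHS = -19 is not a perfect cube.
  y = 1: RHS = 11 is not a perfect cube.
  y = -1: RHS = -49 is not a perfect cube.
  y = 2: RHS = 221 is not a perfect cube.
  y = -2: RHS = -259 is not a perfect cube.
  y = 3: RHS = 791 is not a perfect cube.
  y = -3: RHS = -829 is not a perfect cube.
Continuing the search up to |y| = 40 finds no solutions either.
No (x, y) in the scanned range satisfies the equation.

No integer solutions with |y| ≤ 40.


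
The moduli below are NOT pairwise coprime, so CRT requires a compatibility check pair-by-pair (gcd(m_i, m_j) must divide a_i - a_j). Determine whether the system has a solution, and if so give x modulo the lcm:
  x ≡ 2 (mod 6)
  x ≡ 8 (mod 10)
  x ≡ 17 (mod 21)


Moduli 6, 10, 21 are not pairwise coprime, so CRT works modulo lcm(m_i) when all pairwise compatibility conditions hold.
Pairwise compatibility: gcd(m_i, m_j) must divide a_i - a_j for every pair.
Merge one congruence at a time:
  Start: x ≡ 2 (mod 6).
  Combine with x ≡ 8 (mod 10): gcd(6, 10) = 2; 8 - 2 = 6, which IS divisible by 2, so compatible.
    Write x = 2 + 6·t and substitute into x ≡ 8 (mod 10): 6·t ≡ 8 − 2 = 6 (mod 10).
    Divide the congruence (and modulus) by g = 2: 3·t ≡ 3 (mod 5).
    The inverse of 3 mod 5 is 2 (since 3·2 = 6 = 1·5 + 1), so t ≡ 2·3 = 6 ≡ 1 (mod 5).
    Then x = 2 + 6·1 = 8, valid modulo lcm(6, 10) = 30: x ≡ 8 (mod 30).
  Combine with x ≡ 17 (mod 21): gcd(30, 21) = 3; 17 - 8 = 9, which IS divisible by 3, so compatible.
    Write x = 8 + 30·t and substitute into x ≡ 17 (mod 21): 30·t ≡ 17 − 8 = 9 (mod 21).
    Divide the congruence (and modulus) by g = 3: 10·t ≡ 3 (mod 7).
    Reduce coefficients mod 7: 3·t ≡ 3 (mod 7).
    The inverse of 3 mod 7 is 5 (since 3·5 = 15 = 2·7 + 1), so t ≡ 5·3 = 15 ≡ 1 (mod 7).
    Then x = 8 + 30·1 = 38, valid modulo lcm(30, 21) = 210: x ≡ 38 (mod 210).
Verify: 38 mod 6 = 2, 38 mod 10 = 8, 38 mod 21 = 17.

x ≡ 38 (mod 210).


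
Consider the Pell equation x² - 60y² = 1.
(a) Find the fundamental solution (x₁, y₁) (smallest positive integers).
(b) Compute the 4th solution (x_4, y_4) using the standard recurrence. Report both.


Step 1: Find the fundamental solution (x₁, y₁) of x² - 60y² = 1.
  Expand √60 as a continued fraction. a₀ = ⌊√60⌋ = 7; iterate m_{k+1} = d_k·a_k − m_k, d_{k+1} = (60 − m_{k+1}²)/d_k, a_{k+1} = ⌊(a₀ + m_{k+1})/d_{k+1}⌋ (starting m₀ = 0, d₀ = 1), with convergents p_k = a_k·p_{k-1} + p_{k-2}, q_k = a_k·q_{k-1} + q_{k-2} (p₋₁ = 1, q₋₁ = 0):
  k = 0: a₀ = 7; p₀/q₀ = 7/1; p₀² − 60·q₀² = 49 − 60 = -11.
  k = 1: m = 7, d = 11, a = ⌊(7 + 7)/11⌋ = 1; p/q = (1·7 + 1)/(1·1 + 0) = 8/1; p² − 60·q² = 64 − 60 = 4.
  k = 2: m = 4, d = 4, a = ⌊(7 + 4)/4⌋ = 2; p/q = (2·8 + 7)/(2·1 + 1) = 23/3; p² − 60·q² = 529 − 540 = -11.
  k = 3: m = 4, d = 11, a = ⌊(7 + 4)/11⌋ = 1; p/q = (1·23 + 8)/(1·3 + 1) = 31/4; p² − 60·q² = 961 − 960 = 1.
  The first convergent with p² − 60·q² = 1 gives the fundamental solution (x₁, y₁) = (31, 4).
Step 2: Apply the recurrence (x_{n+1}, y_{n+1}) = (x₁x_n + 60y₁y_n, x₁y_n + y₁x_n) repeatedly.
  From (x_1, y_1) = (31, 4): x_2 = 31·31 + 60·4·4 = 1921; y_2 = 31·4 + 4·31 = 248.
  From (x_2, y_2) = (1921, 248): x_3 = 31·1921 + 60·4·248 = 119071; y_3 = 31·248 + 4·1921 = 15372.
  From (x_3, y_3) = (119071, 15372): x_4 = 31·119071 + 60·4·15372 = 7380481; y_4 = 31·15372 + 4·119071 = 952816.
Step 3: Verify x_4² - 60·y_4² = 54471499791361 - 54471499791360 = 1 (should be 1). ✓

(x_1, y_1) = (31, 4); (x_4, y_4) = (7380481, 952816).


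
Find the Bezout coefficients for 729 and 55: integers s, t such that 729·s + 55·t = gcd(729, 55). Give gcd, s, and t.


Euclidean algorithm on (729, 55) — divide until remainder is 0:
  729 = 13 · 55 + 14
  55 = 3 · 14 + 13
  14 = 1 · 13 + 1
  13 = 13 · 1 + 0
gcd(729, 55) = 1.
Track Bezout coefficients alongside the remainders: start with r₀ = 729 = a·1 + b·0 (s = 1, t = 0) and r₁ = 55 = a·0 + b·1 (s = 0, t = 1); each new remainder r_{k+1} = r_{k-1} − q_k·r_k inherits s_{k+1} = s_{k-1} − q_k·s_k, t_{k+1} = t_{k-1} − q_k·t_k, so r_k = a·s_k + b·t_k at every step:
  q = 13: r = 14, s = 1 − 13·0 = 1, t = 0 − 13·1 = -13  (check: 729·1 + 55·(-13) = 14)
  q = 3: r = 13, s = 0 − 3·1 = -3, t = 1 − 3·(-13) = 40  (check: 729·(-3) + 55·40 = 13)
  q = 1: r = 1, s = 1 − 1·(-3) = 4, t = -13 − 1·40 = -53  (check: 729·4 + 55·(-53) = 1)
The row with r = 1 (the gcd) gives the Bezout coefficients s = 4, t = -53.
Result: 729 · (4) + 55 · (-53) = 1.

gcd(729, 55) = 1; s = 4, t = -53 (check: 729·4 + 55·(-53) = 1).


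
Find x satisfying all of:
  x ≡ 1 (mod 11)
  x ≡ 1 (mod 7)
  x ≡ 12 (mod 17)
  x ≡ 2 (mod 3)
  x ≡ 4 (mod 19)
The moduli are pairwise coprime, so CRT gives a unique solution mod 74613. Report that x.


Product of moduli M = 11 · 7 · 17 · 3 · 19 = 74613.
Merge one congruence at a time:
  Start: x ≡ 1 (mod 11).
  Combine with x ≡ 1 (mod 7); new modulus lcm = 77.
    Write x = 1 + 11·t and substitute into x ≡ 1 (mod 7): 11·t ≡ 1 − 1 = 0 (mod 7).
    Reduce coefficients mod 7: 4·t ≡ 0 (mod 7).
    The inverse of 4 mod 7 is 2 (since 4·2 = 8 = 1·7 + 1), so t ≡ 2·0 = 0 ≡ 0 (mod 7).
    Then x = 1 + 11·0 = 1, valid modulo lcm(11, 7) = 77: x ≡ 1 (mod 77).
  Combine with x ≡ 12 (mod 17); new modulus lcm = 1309.
    Write x = 1 + 77·t and substitute into x ≡ 12 (mod 17): 77·t ≡ 12 − 1 = 11 (mod 17).
    Reduce coefficients mod 17: 9·t ≡ 11 (mod 17).
    The inverse of 9 mod 17 is 2 (since 9·2 = 18 = 1·17 + 1), so t ≡ 2·11 = 22 ≡ 5 (mod 17).
    Then x = 1 + 77·5 = 386, valid modulo lcm(77, 17) = 1309: x ≡ 386 (mod 1309).
  Combine with x ≡ 2 (mod 3); new modulus lcm = 3927.
    Write x = 386 + 1309·t and substitute into x ≡ 2 (mod 3): 1309·t ≡ 2 − 386 = -384 (mod 3).
    Reduce coefficients mod 3: 1·t ≡ 0 (mod 3).
    So t ≡ 0 (mod 3).
    Then x = 386 + 1309·0 = 386, valid modulo lcm(1309, 3) = 3927: x ≡ 386 (mod 3927).
  Combine with x ≡ 4 (mod 19); new modulus lcm = 74613.
    Write x = 386 + 3927·t and substitute into x ≡ 4 (mod 19): 3927·t ≡ 4 − 386 = -382 (mod 19).
    Reduce coefficients mod 19: 13·t ≡ 17 (mod 19).
    The inverse of 13 mod 19 is 3 (since 13·3 = 39 = 2·19 + 1), so t ≡ 3·17 = 51 ≡ 13 (mod 19).
    Then x = 386 + 3927·13 = 51437, valid modulo lcm(3927, 19) = 74613: x ≡ 51437 (mod 74613).
Verify against each original: 51437 mod 11 = 1, 51437 mod 7 = 1, 51437 mod 17 = 12, 51437 mod 3 = 2, 51437 mod 19 = 4.

x ≡ 51437 (mod 74613).


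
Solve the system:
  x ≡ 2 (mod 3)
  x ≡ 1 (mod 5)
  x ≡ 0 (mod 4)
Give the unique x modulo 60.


Moduli 3, 5, 4 are pairwise coprime; by CRT there is a unique solution modulo M = 3 · 5 · 4 = 60.
Solve pairwise, accumulating the modulus:
  Start with x ≡ 2 (mod 3).
  Combine with x ≡ 1 (mod 5): since gcd(3, 5) = 1, we get a unique residue mod 15.
    Write x = 2 + 3·t and substitute into x ≡ 1 (mod 5): 3·t ≡ 1 − 2 = -1 (mod 5).
    Reduce coefficients mod 5: 3·t ≡ 4 (mod 5).
    The inverse of 3 mod 5 is 2 (since 3·2 = 6 = 1·5 + 1), so t ≡ 2·4 = 8 ≡ 3 (mod 5).
    Then x = 2 + 3·3 = 11, valid modulo lcm(3, 5) = 15: x ≡ 11 (mod 15).
  Combine with x ≡ 0 (mod 4): since gcd(15, 4) = 1, we get a unique residue mod 60.
    Write x = 11 + 15·t and substitute into x ≡ 0 (mod 4): 15·t ≡ 0 − 11 = -11 (mod 4).
    Reduce coefficients mod 4: 3·t ≡ 1 (mod 4).
    The inverse of 3 mod 4 is 3 (since 3·3 = 9 = 2·4 + 1), so t ≡ 3·1 = 3 ≡ 3 (mod 4).
    Then x = 11 + 15·3 = 56, valid modulo lcm(15, 4) = 60: x ≡ 56 (mod 60).
Verify: 56 mod 3 = 2 ✓, 56 mod 5 = 1 ✓, 56 mod 4 = 0 ✓.

x ≡ 56 (mod 60).


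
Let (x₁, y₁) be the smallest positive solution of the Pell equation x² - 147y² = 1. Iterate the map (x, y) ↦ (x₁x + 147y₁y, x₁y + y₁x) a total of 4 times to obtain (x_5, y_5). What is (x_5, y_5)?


Step 1: Find the fundamental solution (x₁, y₁) of x² - 147y² = 1.
  Expand √147 as a continued fraction. a₀ = ⌊√147⌋ = 12; iterate m_{k+1} = d_k·a_k − m_k, d_{k+1} = (147 − m_{k+1}²)/d_k, a_{k+1} = ⌊(a₀ + m_{k+1})/d_{k+1}⌋ (starting m₀ = 0, d₀ = 1), with convergents p_k = a_k·p_{k-1} + p_{k-2}, q_k = a_k·q_{k-1} + q_{k-2} (p₋₁ = 1, q₋₁ = 0):
  k = 0: a₀ = 12; p₀/q₀ = 12/1; p₀² − 147·q₀² = 144 − 147 = -3.
  k = 1: m = 12, d = 3, a = ⌊(12 + 12)/3⌋ = 8; p/q = (8·12 + 1)/(8·1 + 0) = 97/8; p² − 147·q² = 9409 − 9408 = 1.
  The first convergent with p² − 147·q² = 1 gives the fundamental solution (x₁, y₁) = (97, 8).
Step 2: Apply the recurrence (x_{n+1}, y_{n+1}) = (x₁x_n + 147y₁y_n, x₁y_n + y₁x_n) repeatedly.
  From (x_1, y_1) = (97, 8): x_2 = 97·97 + 147·8·8 = 18817; y_2 = 97·8 + 8·97 = 1552.
  From (x_2, y_2) = (18817, 1552): x_3 = 97·18817 + 147·8·1552 = 3650401; y_3 = 97·1552 + 8·18817 = 301080.
  From (x_3, y_3) = (3650401, 301080): x_4 = 97·3650401 + 147·8·301080 = 708158977; y_4 = 97·301080 + 8·3650401 = 58407968.
  From (x_4, y_4) = (708158977, 58407968): x_5 = 97·708158977 + 147·8·58407968 = 137379191137; y_5 = 97·58407968 + 8·708158977 = 11330844712.
Step 3: Verify x_5² - 147·y_5² = 18873042157456379352769 - 18873042157456379352768 = 1 (should be 1). ✓

(x_1, y_1) = (97, 8); (x_5, y_5) = (137379191137, 11330844712).


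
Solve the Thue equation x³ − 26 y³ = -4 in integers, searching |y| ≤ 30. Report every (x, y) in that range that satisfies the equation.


The equation is x³ - 26y³ = -4. For fixed y, x³ = 26·y³ − 4, so a solution requires the RHS to be a perfect cube.
Strategy: iterate y from -30 to 30, compute RHS = 26·y³ − 4, and check whether it is a (positive or negative) perfect cube.
Check small values of y:
  y = 0: RHS = -4 is not a perfect cube.
  y = 1: RHS = 22 is not a perfect cube.
  y = -1: RHS = -30 is not a perfect cube.
  y = 2: RHS = 204 is not a perfect cube.
  y = -2: RHS = -212 is not a perfect cube.
  y = 3: RHS = 698 is not a perfect cube.
  y = -3: RHS = -706 is not a perfect cube.
Continuing the search up to |y| = 30 finds no solutions either.
No (x, y) in the scanned range satisfies the equation.

No integer solutions with |y| ≤ 30.


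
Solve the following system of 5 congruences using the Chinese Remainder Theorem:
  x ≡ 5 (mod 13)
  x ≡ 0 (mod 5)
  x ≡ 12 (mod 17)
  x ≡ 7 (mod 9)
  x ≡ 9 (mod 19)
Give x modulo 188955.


Product of moduli M = 13 · 5 · 17 · 9 · 19 = 188955.
Merge one congruence at a time:
  Start: x ≡ 5 (mod 13).
  Combine with x ≡ 0 (mod 5); new modulus lcm = 65.
    Write x = 5 + 13·t and substitute into x ≡ 0 (mod 5): 13·t ≡ 0 − 5 = -5 (mod 5).
    Reduce coefficients mod 5: 3·t ≡ 0 (mod 5).
    The inverse of 3 mod 5 is 2 (since 3·2 = 6 = 1·5 + 1), so t ≡ 2·0 = 0 ≡ 0 (mod 5).
    Then x = 5 + 13·0 = 5, valid modulo lcm(13, 5) = 65: x ≡ 5 (mod 65).
  Combine with x ≡ 12 (mod 17); new modulus lcm = 1105.
    Write x = 5 + 65·t and substitute into x ≡ 12 (mod 17): 65·t ≡ 12 − 5 = 7 (mod 17).
    Reduce coefficients mod 17: 14·t ≡ 7 (mod 17).
    The inverse of 14 mod 17 is 11 (since 14·11 = 154 = 9·17 + 1), so t ≡ 11·7 = 77 ≡ 9 (mod 17).
    Then x = 5 + 65·9 = 590, valid modulo lcm(65, 17) = 1105: x ≡ 590 (mod 1105).
  Combine with x ≡ 7 (mod 9); new modulus lcm = 9945.
    Write x = 590 + 1105·t and substitute into x ≡ 7 (mod 9): 1105·t ≡ 7 − 590 = -583 (mod 9).
    Reduce coefficients mod 9: 7·t ≡ 2 (mod 9).
    The inverse of 7 mod 9 is 4 (since 7·4 = 28 = 3·9 + 1), so t ≡ 4·2 = 8 ≡ 8 (mod 9).
    Then x = 590 + 1105·8 = 9430, valid modulo lcm(1105, 9) = 9945: x ≡ 9430 (mod 9945).
  Combine with x ≡ 9 (mod 19); new modulus lcm = 188955.
    Write x = 9430 + 9945·t and substitute into x ≡ 9 (mod 19): 9945·t ≡ 9 − 9430 = -9421 (mod 19).
    Reduce coefficients mod 19: 8·t ≡ 3 (mod 19).
    The inverse of 8 mod 19 is 12 (since 8·12 = 96 = 5·19 + 1), so t ≡ 12·3 = 36 ≡ 17 (mod 19).
    Then x = 9430 + 9945·17 = 178495, valid modulo lcm(9945, 19) = 188955: x ≡ 178495 (mod 188955).
Verify against each original: 178495 mod 13 = 5, 178495 mod 5 = 0, 178495 mod 17 = 12, 178495 mod 9 = 7, 178495 mod 19 = 9.

x ≡ 178495 (mod 188955).


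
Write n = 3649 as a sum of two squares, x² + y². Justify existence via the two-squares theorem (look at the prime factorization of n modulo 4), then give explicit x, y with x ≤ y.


Step 1: Factor n = 3649 = 41 · 89.
Step 2: Check the mod-4 condition on each prime factor: 41 ≡ 1 (mod 4), exponent 1; 89 ≡ 1 (mod 4), exponent 1.
All primes ≡ 3 (mod 4) appear to even exponent (or don't appear), so by the two-squares theorem n IS expressible as a sum of two squares.
Step 3: Build a representation. Here n = 41 · 89 is a product of primes ≡ 1 (mod 4). Each prime p ≡ 1 (mod 4) is itself a sum of two squares; find a² by testing p − a² for a perfect square:
  41: 41 − 1² = 40, 41 − 2² = 37, 41 − 3² = 32, 41 − 4² = 25 = 5² ⇒ 41 = 4² + 5².
  89: 89 − 1² = 88, 89 − 2² = 85, 89 − 3² = 80, 89 − 4² = 73, 89 − 5² = 64 = 8² ⇒ 89 = 5² + 8².
  Combine using the Brahmagupta–Fibonacci identity (a² + b²)(c² + d²) = (ac − bd)² + (ad + bc)² = (ac + bd)² + (ad − bc)²:
  41 · 89 = 3649: from (4² + 5²)(5² + 8²), take (4·5 − 5·8, 4·8 + 5·5) = (20 − 40, 32 + 25) = (-20, 57); dropping signs (only squares matter) gives (20, 57); check 20² + 57² = 400 + 3249 = 3649 ✓.
Step 4: Order so x ≤ y and verify: 20² + 57² = 400 + 3249 = 3649 = n. ✓

n = 3649 = 20² + 57² (one valid representation with x ≤ y).


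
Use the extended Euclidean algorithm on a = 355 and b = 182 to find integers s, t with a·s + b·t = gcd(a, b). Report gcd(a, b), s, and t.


Euclidean algorithm on (355, 182) — divide until remainder is 0:
  355 = 1 · 182 + 173
  182 = 1 · 173 + 9
  173 = 19 · 9 + 2
  9 = 4 · 2 + 1
  2 = 2 · 1 + 0
gcd(355, 182) = 1.
Track Bezout coefficients alongside the remainders: start with r₀ = 355 = a·1 + b·0 (s = 1, t = 0) and r₁ = 182 = a·0 + b·1 (s = 0, t = 1); each new remainder r_{k+1} = r_{k-1} − q_k·r_k inherits s_{k+1} = s_{k-1} − q_k·s_k, t_{k+1} = t_{k-1} − q_k·t_k, so r_k = a·s_k + b·t_k at every step:
  q = 1: r = 173, s = 1 − 1·0 = 1, t = 0 − 1·1 = -1  (check: 355·1 + 182·(-1) = 173)
  q = 1: r = 9, s = 0 − 1·1 = -1, t = 1 − 1·(-1) = 2  (check: 355·(-1) + 182·2 = 9)
  q = 19: r = 2, s = 1 − 19·(-1) = 20, t = -1 − 19·2 = -39  (check: 355·20 + 182·(-39) = 2)
  q = 4: r = 1, s = -1 − 4·20 = -81, t = 2 − 4·(-39) = 158  (check: 355·(-81) + 182·158 = 1)
The row with r = 1 (the gcd) gives the Bezout coefficients s = -81, t = 158.
Result: 355 · (-81) + 182 · (158) = 1.

gcd(355, 182) = 1; s = -81, t = 158 (check: 355·(-81) + 182·158 = 1).


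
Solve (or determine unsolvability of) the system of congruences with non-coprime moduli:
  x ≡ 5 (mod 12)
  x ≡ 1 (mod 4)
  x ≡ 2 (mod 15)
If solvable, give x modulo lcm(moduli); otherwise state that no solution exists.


Moduli 12, 4, 15 are not pairwise coprime, so CRT works modulo lcm(m_i) when all pairwise compatibility conditions hold.
Pairwise compatibility: gcd(m_i, m_j) must divide a_i - a_j for every pair.
Merge one congruence at a time:
  Start: x ≡ 5 (mod 12).
  Combine with x ≡ 1 (mod 4): gcd(12, 4) = 4; 1 - 5 = -4, which IS divisible by 4, so compatible.
    Write x = 5 + 12·t and substitute into x ≡ 1 (mod 4): 12·t ≡ 1 − 5 = -4 (mod 4).
    Divide the congruence (and modulus) by g = 4: 3·t ≡ -1 (mod 1).
    Modulo 1 every t works; take t = 0.
    Then x = 5 + 12·0 = 5, valid modulo lcm(12, 4) = 12: x ≡ 5 (mod 12).
  Combine with x ≡ 2 (mod 15): gcd(12, 15) = 3; 2 - 5 = -3, which IS divisible by 3, so compatible.
    Write x = 5 + 12·t and substitute into x ≡ 2 (mod 15): 12·t ≡ 2 − 5 = -3 (mod 15).
    Divide the congruence (and modulus) by g = 3: 4·t ≡ -1 (mod 5).
    Reduce coefficients mod 5: 4·t ≡ 4 (mod 5).
    The inverse of 4 mod 5 is 4 (since 4·4 = 16 = 3·5 + 1), so t ≡ 4·4 = 16 ≡ 1 (mod 5).
    Then x = 5 + 12·1 = 17, valid modulo lcm(12, 15) = 60: x ≡ 17 (mod 60).
Verify: 17 mod 12 = 5, 17 mod 4 = 1, 17 mod 15 = 2.

x ≡ 17 (mod 60).


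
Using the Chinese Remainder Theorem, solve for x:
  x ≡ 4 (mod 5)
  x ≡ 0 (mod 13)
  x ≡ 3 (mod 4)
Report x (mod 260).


Moduli 5, 13, 4 are pairwise coprime; by CRT there is a unique solution modulo M = 5 · 13 · 4 = 260.
Solve pairwise, accumulating the modulus:
  Start with x ≡ 4 (mod 5).
  Combine with x ≡ 0 (mod 13): since gcd(5, 13) = 1, we get a unique residue mod 65.
    Write x = 4 + 5·t and substitute into x ≡ 0 (mod 13): 5·t ≡ 0 − 4 = -4 (mod 13).
    Reduce coefficients mod 13: 5·t ≡ 9 (mod 13).
    The inverse of 5 mod 13 is 8 (since 5·8 = 40 = 3·13 + 1), so t ≡ 8·9 = 72 ≡ 7 (mod 13).
    Then x = 4 + 5·7 = 39, valid modulo lcm(5, 13) = 65: x ≡ 39 (mod 65).
  Combine with x ≡ 3 (mod 4): since gcd(65, 4) = 1, we get a unique residue mod 260.
    Write x = 39 + 65·t and substitute into x ≡ 3 (mod 4): 65·t ≡ 3 − 39 = -36 (mod 4).
    Reduce coefficients mod 4: 1·t ≡ 0 (mod 4).
    So t ≡ 0 (mod 4).
    Then x = 39 + 65·0 = 39, valid modulo lcm(65, 4) = 260: x ≡ 39 (mod 260).
Verify: 39 mod 5 = 4 ✓, 39 mod 13 = 0 ✓, 39 mod 4 = 3 ✓.

x ≡ 39 (mod 260).


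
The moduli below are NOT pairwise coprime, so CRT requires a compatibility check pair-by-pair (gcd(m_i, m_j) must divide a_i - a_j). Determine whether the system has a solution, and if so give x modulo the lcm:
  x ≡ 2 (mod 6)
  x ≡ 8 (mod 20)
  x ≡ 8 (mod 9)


Moduli 6, 20, 9 are not pairwise coprime, so CRT works modulo lcm(m_i) when all pairwise compatibility conditions hold.
Pairwise compatibility: gcd(m_i, m_j) must divide a_i - a_j for every pair.
Merge one congruence at a time:
  Start: x ≡ 2 (mod 6).
  Combine with x ≡ 8 (mod 20): gcd(6, 20) = 2; 8 - 2 = 6, which IS divisible by 2, so compatible.
    Write x = 2 + 6·t and substitute into x ≡ 8 (mod 20): 6·t ≡ 8 − 2 = 6 (mod 20).
    Divide the congruence (and modulus) by g = 2: 3·t ≡ 3 (mod 10).
    The inverse of 3 mod 10 is 7 (since 3·7 = 21 = 2·10 + 1), so t ≡ 7·3 = 21 ≡ 1 (mod 10).
    Then x = 2 + 6·1 = 8, valid modulo lcm(6, 20) = 60: x ≡ 8 (mod 60).
  Combine with x ≡ 8 (mod 9): gcd(60, 9) = 3; 8 - 8 = 0, which IS divisible by 3, so compatible.
    Write x = 8 + 60·t and substitute into x ≡ 8 (mod 9): 60·t ≡ 8 − 8 = 0 (mod 9).
    Divide the congruence (and modulus) by g = 3: 20·t ≡ 0 (mod 3).
    Reduce coefficients mod 3: 2·t ≡ 0 (mod 3).
    The inverse of 2 mod 3 is 2 (since 2·2 = 4 = 1·3 + 1), so t ≡ 2·0 = 0 ≡ 0 (mod 3).
    Then x = 8 + 60·0 = 8, valid modulo lcm(60, 9) = 180: x ≡ 8 (mod 180).
Verify: 8 mod 6 = 2, 8 mod 20 = 8, 8 mod 9 = 8.

x ≡ 8 (mod 180).


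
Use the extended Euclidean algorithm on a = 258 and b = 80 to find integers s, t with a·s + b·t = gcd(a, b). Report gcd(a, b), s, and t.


Euclidean algorithm on (258, 80) — divide until remainder is 0:
  258 = 3 · 80 + 18
  80 = 4 · 18 + 8
  18 = 2 · 8 + 2
  8 = 4 · 2 + 0
gcd(258, 80) = 2.
Track Bezout coefficients alongside the remainders: start with r₀ = 258 = a·1 + b·0 (s = 1, t = 0) and r₁ = 80 = a·0 + b·1 (s = 0, t = 1); each new remainder r_{k+1} = r_{k-1} − q_k·r_k inherits s_{k+1} = s_{k-1} − q_k·s_k, t_{k+1} = t_{k-1} − q_k·t_k, so r_k = a·s_k + b·t_k at every step:
  q = 3: r = 18, s = 1 − 3·0 = 1, t = 0 − 3·1 = -3  (check: 258·1 + 80·(-3) = 18)
  q = 4: r = 8, s = 0 − 4·1 = -4, t = 1 − 4·(-3) = 13  (check: 258·(-4) + 80·13 = 8)
  q = 2: r = 2, s = 1 − 2·(-4) = 9, t = -3 − 2·13 = -29  (check: 258·9 + 80·(-29) = 2)
The row with r = 2 (the gcd) gives the Bezout coefficients s = 9, t = -29.
Result: 258 · (9) + 80 · (-29) = 2.

gcd(258, 80) = 2; s = 9, t = -29 (check: 258·9 + 80·(-29) = 2).


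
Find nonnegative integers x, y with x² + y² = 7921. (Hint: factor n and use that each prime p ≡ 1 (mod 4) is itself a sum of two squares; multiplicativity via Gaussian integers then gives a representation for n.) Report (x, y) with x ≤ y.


Step 1: Factor n = 7921 = 89^2.
Step 2: Check the mod-4 condition on each prime factor: 89 ≡ 1 (mod 4), exponent 2.
All primes ≡ 3 (mod 4) appear to even exponent (or don't appear), so by the two-squares theorem n IS expressible as a sum of two squares.
Step 3: Build a representation. Here n = 89 · 89 is a product of primes ≡ 1 (mod 4). Each prime p ≡ 1 (mod 4) is itself a sum of two squares; find a² by testing p − a² for a perfect square:
  89: 89 − 1² = 88, 89 − 2² = 85, 89 − 3² = 80, 89 − 4² = 73, 89 − 5² = 64 = 8² ⇒ 89 = 5² + 8².
  Combine using the Brahmagupta–Fibonacci identity (a² + b²)(c² + d²) = (ac − bd)² + (ad + bc)² = (ac + bd)² + (ad − bc)²:
  89 · 89 = 7921: from (5² + 8²)(5² + 8²), take (5·5 − 8·8, 5·8 + 8·5) = (25 − 64, 40 + 40) = (-39, 80); dropping signs (only squares matter) gives (39, 80); check 39² + 80² = 1521 + 6400 = 7921 ✓.
Step 4: Order so x ≤ y and verify: 39² + 80² = 1521 + 6400 = 7921 = n. ✓

n = 7921 = 39² + 80² (one valid representation with x ≤ y).


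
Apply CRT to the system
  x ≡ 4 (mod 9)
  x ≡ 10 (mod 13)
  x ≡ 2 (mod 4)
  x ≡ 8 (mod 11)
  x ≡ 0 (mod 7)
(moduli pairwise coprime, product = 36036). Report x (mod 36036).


Product of moduli M = 9 · 13 · 4 · 11 · 7 = 36036.
Merge one congruence at a time:
  Start: x ≡ 4 (mod 9).
  Combine with x ≡ 10 (mod 13); new modulus lcm = 117.
    Write x = 4 + 9·t and substitute into x ≡ 10 (mod 13): 9·t ≡ 10 − 4 = 6 (mod 13).
    The inverse of 9 mod 13 is 3 (since 9·3 = 27 = 2·13 + 1), so t ≡ 3·6 = 18 ≡ 5 (mod 13).
    Then x = 4 + 9·5 = 49, valid modulo lcm(9, 13) = 117: x ≡ 49 (mod 117).
  Combine with x ≡ 2 (mod 4); new modulus lcm = 468.
    Write x = 49 + 117·t and substitute into x ≡ 2 (mod 4): 117·t ≡ 2 − 49 = -47 (mod 4).
    Reduce coefficients mod 4: 1·t ≡ 1 (mod 4).
    So t ≡ 1 (mod 4).
    Then x = 49 + 117·1 = 166, valid modulo lcm(117, 4) = 468: x ≡ 166 (mod 468).
  Combine with x ≡ 8 (mod 11); new modulus lcm = 5148.
    Write x = 166 + 468·t and substitute into x ≡ 8 (mod 11): 468·t ≡ 8 − 166 = -158 (mod 11).
    Reduce coefficients mod 11: 6·t ≡ 7 (mod 11).
    The inverse of 6 mod 11 is 2 (since 6·2 = 12 = 1·11 + 1), so t ≡ 2·7 = 14 ≡ 3 (mod 11).
    Then x = 166 + 468·3 = 1570, valid modulo lcm(468, 11) = 5148: x ≡ 1570 (mod 5148).
  Combine with x ≡ 0 (mod 7); new modulus lcm = 36036.
    Write x = 1570 + 5148·t and substitute into x ≡ 0 (mod 7): 5148·t ≡ 0 − 1570 = -1570 (mod 7).
    Reduce coefficients mod 7: 3·t ≡ 5 (mod 7).
    The inverse of 3 mod 7 is 5 (since 3·5 = 15 = 2·7 + 1), so t ≡ 5·5 = 25 ≡ 4 (mod 7).
    Then x = 1570 + 5148·4 = 22162, valid modulo lcm(5148, 7) = 36036: x ≡ 22162 (mod 36036).
Verify against each original: 22162 mod 9 = 4, 22162 mod 13 = 10, 22162 mod 4 = 2, 22162 mod 11 = 8, 22162 mod 7 = 0.

x ≡ 22162 (mod 36036).
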